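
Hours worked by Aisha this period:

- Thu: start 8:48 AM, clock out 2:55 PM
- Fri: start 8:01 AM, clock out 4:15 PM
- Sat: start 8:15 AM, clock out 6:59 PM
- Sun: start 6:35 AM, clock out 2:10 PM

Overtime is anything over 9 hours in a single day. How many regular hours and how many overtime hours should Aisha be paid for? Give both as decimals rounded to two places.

Regular 30.93 hours, overtime 1.73 hours

Thu: 8:48 AM–2:55 PM = 6 h 7 min
Fri: 8:01 AM–4:15 PM = 8 h 14 min
Sat: 8:15 AM–6:59 PM = 10 h 44 min
Sun: 6:35 AM–2:10 PM = 7 h 35 min
Thu reg 6 h 7 min / OT 0 h 0 min; Fri reg 8 h 14 min / OT 0 h 0 min; Sat reg 9 h 0 min / OT 1 h 44 min; Sun reg 7 h 35 min / OT 0 h 0 min.
Totals: regular 30 h 56 min, overtime 1 h 44 min.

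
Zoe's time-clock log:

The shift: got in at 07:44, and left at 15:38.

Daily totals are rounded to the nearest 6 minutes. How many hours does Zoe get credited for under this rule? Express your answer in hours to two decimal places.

The shift: 07:44–15:38 = 7 h 54 min → rounds to 7 h 54 min

7.90 hours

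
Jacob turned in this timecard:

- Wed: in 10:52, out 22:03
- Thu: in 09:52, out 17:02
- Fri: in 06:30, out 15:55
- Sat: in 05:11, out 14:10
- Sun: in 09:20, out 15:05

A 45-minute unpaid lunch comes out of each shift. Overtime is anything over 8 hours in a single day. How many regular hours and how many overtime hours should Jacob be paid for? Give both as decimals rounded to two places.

Wed: 10:52–22:03 = 11 h 11 min; less 45 min break → 10 h 26 min
Thu: 09:52–17:02 = 7 h 10 min; less 45 min break → 6 h 25 min
Fri: 06:30–15:55 = 9 h 25 min; less 45 min break → 8 h 40 min
Sat: 05:11–14:10 = 8 h 59 min; less 45 min break → 8 h 14 min
Sun: 09:20–15:05 = 5 h 45 min; less 45 min break → 5 h 0 min
Wed reg 8 h 0 min / OT 2 h 26 min; Thu reg 6 h 25 min / OT 0 h 0 min; Fri reg 8 h 0 min / OT 0 h 40 min; Sat reg 8 h 0 min / OT 0 h 14 min; Sun reg 5 h 0 min / OT 0 h 0 min.
Totals: regular 35 h 25 min, overtime 3 h 20 min.

Regular 35.42 hours, overtime 3.33 hours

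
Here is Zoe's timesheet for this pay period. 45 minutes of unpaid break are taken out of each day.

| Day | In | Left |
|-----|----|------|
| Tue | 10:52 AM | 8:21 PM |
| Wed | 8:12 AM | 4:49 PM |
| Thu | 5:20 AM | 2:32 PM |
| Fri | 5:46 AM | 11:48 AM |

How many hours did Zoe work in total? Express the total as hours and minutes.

Tue: 10:52 AM–8:21 PM = 9 h 29 min; less 45 min break → 8 h 44 min
Wed: 8:12 AM–4:49 PM = 8 h 37 min; less 45 min break → 7 h 52 min
Thu: 5:20 AM–2:32 PM = 9 h 12 min; less 45 min break → 8 h 27 min
Fri: 5:46 AM–11:48 AM = 6 h 2 min; less 45 min break → 5 h 17 min
Total: 8 h 44 min + 7 h 52 min + 8 h 27 min + 5 h 17 min = 30 h 20 min.

30 h 20 min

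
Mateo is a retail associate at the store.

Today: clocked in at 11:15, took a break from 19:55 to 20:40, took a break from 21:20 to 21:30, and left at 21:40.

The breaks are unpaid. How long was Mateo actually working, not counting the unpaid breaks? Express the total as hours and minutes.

Today: 11:15–21:40 = 10 h 25 min; less 55 min break → 9 h 30 min

9 h 30 min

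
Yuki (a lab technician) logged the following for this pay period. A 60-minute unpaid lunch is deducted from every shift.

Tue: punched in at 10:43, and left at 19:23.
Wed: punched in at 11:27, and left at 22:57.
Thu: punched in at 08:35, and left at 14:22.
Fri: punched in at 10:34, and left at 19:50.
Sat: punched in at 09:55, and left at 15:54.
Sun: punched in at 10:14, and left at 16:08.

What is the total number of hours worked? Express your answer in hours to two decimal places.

Tue: 10:43–19:23 = 8 h 40 min; less 60 min break → 7 h 40 min
Wed: 11:27–22:57 = 11 h 30 min; less 60 min break → 10 h 30 min
Thu: 08:35–14:22 = 5 h 47 min; less 60 min break → 4 h 47 min
Fri: 10:34–19:50 = 9 h 16 min; less 60 min break → 8 h 16 min
Sat: 09:55–15:54 = 5 h 59 min; less 60 min break → 4 h 59 min
Sun: 10:14–16:08 = 5 h 54 min; less 60 min break → 4 h 54 min
Total: 7 h 40 min + 10 h 30 min + 4 h 47 min + 8 h 16 min + 4 h 59 min + 4 h 54 min = 41 h 6 min.

41.10 hours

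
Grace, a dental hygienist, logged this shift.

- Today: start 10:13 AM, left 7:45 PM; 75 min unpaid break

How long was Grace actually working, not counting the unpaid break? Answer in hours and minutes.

8 h 17 min

Today: 10:13 AM–7:45 PM = 9 h 32 min; less 75 min break → 8 h 17 min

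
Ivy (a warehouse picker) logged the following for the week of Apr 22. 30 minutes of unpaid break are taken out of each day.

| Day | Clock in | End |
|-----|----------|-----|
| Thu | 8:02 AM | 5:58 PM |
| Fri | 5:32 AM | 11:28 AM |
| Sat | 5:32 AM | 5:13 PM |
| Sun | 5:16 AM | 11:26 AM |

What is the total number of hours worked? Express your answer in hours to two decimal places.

31.72 hours

Thu: 8:02 AM–5:58 PM = 9 h 56 min; less 30 min break → 9 h 26 min
Fri: 5:32 AM–11:28 AM = 5 h 56 min; less 30 min break → 5 h 26 min
Sat: 5:32 AM–5:13 PM = 11 h 41 min; less 30 min break → 11 h 11 min
Sun: 5:16 AM–11:26 AM = 6 h 10 min; less 30 min break → 5 h 40 min
Total: 9 h 26 min + 5 h 26 min + 11 h 11 min + 5 h 40 min = 31 h 43 min.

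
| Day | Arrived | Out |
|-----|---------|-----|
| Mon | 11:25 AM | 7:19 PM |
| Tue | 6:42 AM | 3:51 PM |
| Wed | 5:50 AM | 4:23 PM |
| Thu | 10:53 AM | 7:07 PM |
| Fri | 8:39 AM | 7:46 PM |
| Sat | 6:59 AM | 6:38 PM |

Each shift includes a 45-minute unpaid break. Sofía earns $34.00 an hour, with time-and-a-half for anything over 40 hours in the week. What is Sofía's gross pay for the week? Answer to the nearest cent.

$2079.10

Mon: 11:25 AM–7:19 PM = 7 h 54 min; less 45 min break → 7 h 9 min
Tue: 6:42 AM–3:51 PM = 9 h 9 min; less 45 min break → 8 h 24 min
Wed: 5:50 AM–4:23 PM = 10 h 33 min; less 45 min break → 9 h 48 min
Thu: 10:53 AM–7:07 PM = 8 h 14 min; less 45 min break → 7 h 29 min
Fri: 8:39 AM–7:46 PM = 11 h 7 min; less 45 min break → 10 h 22 min
Sat: 6:59 AM–6:38 PM = 11 h 39 min; less 45 min break → 10 h 54 min
Total worked: 54 h 6 min = 3246 min.
Regular 40 h 0 min = 2400 min at $34.00/h; overtime 14 h 6 min = 846 min at $51.00/h.
Pay = (2400 × $34.00 + 846 × $51.00) ÷ 60 = $2079.10.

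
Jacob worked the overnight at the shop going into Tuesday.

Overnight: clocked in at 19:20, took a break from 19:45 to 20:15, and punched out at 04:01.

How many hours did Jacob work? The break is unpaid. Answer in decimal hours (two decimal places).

Overnight: 19:20 → midnight = 4 h 40 min; midnight → 04:01 = 4 h 1 min; span 8 h 41 min; less 30 min break → 8 h 11 min

8.18 hours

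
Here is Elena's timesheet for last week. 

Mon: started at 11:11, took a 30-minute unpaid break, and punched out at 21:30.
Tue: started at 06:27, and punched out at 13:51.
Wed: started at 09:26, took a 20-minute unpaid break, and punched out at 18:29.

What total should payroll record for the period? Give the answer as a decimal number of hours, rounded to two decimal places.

25.93 hours

Mon: 11:11–21:30 = 10 h 19 min; less 30 min break → 9 h 49 min
Tue: 06:27–13:51 = 7 h 24 min
Wed: 09:26–18:29 = 9 h 3 min; less 20 min break → 8 h 43 min
Total: 9 h 49 min + 7 h 24 min + 8 h 43 min = 25 h 56 min.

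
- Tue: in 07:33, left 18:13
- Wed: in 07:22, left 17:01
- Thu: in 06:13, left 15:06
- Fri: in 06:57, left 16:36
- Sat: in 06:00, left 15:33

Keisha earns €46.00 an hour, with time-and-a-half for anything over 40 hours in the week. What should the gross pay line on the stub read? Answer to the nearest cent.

€2419.60

Tue: 07:33–18:13 = 10 h 40 min
Wed: 07:22–17:01 = 9 h 39 min
Thu: 06:13–15:06 = 8 h 53 min
Fri: 06:57–16:36 = 9 h 39 min
Sat: 06:00–15:33 = 9 h 33 min
Total worked: 48 h 24 min = 2904 min.
Regular 40 h 0 min = 2400 min at €46.00/h; overtime 8 h 24 min = 504 min at €69.00/h.
Pay = (2400 × €46.00 + 504 × €69.00) ÷ 60 = €2419.60.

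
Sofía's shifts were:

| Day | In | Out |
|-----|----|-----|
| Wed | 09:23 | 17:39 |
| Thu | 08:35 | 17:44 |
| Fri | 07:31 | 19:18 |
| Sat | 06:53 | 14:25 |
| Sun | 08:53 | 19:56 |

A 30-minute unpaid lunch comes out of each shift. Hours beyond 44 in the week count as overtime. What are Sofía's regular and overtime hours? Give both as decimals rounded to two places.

Wed: 09:23–17:39 = 8 h 16 min; less 30 min break → 7 h 46 min
Thu: 08:35–17:44 = 9 h 9 min; less 30 min break → 8 h 39 min
Fri: 07:31–19:18 = 11 h 47 min; less 30 min break → 11 h 17 min
Sat: 06:53–14:25 = 7 h 32 min; less 30 min break → 7 h 2 min
Sun: 08:53–19:56 = 11 h 3 min; less 30 min break → 10 h 33 min
Total worked: 45 h 17 min = 45.28 h.
Threshold 44 h → overtime 1 h 17 min, regular 44 h 0 min.

Regular 44.00 hours, overtime 1.28 hours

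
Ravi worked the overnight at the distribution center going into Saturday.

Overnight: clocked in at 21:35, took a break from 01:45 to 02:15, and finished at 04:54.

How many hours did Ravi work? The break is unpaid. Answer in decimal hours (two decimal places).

6.82 hours

Overnight: 21:35 → midnight = 2 h 25 min; midnight → 04:54 = 4 h 54 min; span 7 h 19 min; less 30 min break → 6 h 49 min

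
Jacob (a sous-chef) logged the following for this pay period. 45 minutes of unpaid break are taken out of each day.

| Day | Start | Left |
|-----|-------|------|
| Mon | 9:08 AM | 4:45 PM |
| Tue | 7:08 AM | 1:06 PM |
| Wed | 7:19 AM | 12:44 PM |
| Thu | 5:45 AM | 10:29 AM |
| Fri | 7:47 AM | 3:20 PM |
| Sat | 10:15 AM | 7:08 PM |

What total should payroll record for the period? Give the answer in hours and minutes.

Mon: 9:08 AM–4:45 PM = 7 h 37 min; less 45 min break → 6 h 52 min
Tue: 7:08 AM–1:06 PM = 5 h 58 min; less 45 min break → 5 h 13 min
Wed: 7:19 AM–12:44 PM = 5 h 25 min; less 45 min break → 4 h 40 min
Thu: 5:45 AM–10:29 AM = 4 h 44 min; less 45 min break → 3 h 59 min
Fri: 7:47 AM–3:20 PM = 7 h 33 min; less 45 min break → 6 h 48 min
Sat: 10:15 AM–7:08 PM = 8 h 53 min; less 45 min break → 8 h 8 min
Total: 6 h 52 min + 5 h 13 min + 4 h 40 min + 3 h 59 min + 6 h 48 min + 8 h 8 min = 35 h 40 min.

35 h 40 min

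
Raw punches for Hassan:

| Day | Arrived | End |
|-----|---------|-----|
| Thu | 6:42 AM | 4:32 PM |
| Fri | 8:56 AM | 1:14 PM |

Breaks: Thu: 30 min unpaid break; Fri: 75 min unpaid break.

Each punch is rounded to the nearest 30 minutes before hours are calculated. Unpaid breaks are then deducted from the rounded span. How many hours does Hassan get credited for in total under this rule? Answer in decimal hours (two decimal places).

12.25 hours

Thu: in 6:42 AM→6:30 AM, out 4:32 PM→4:30 PM; 10 h 0 min − 30 min = 9 h 30 min
Fri: in 8:56 AM→9:00 AM, out 1:14 PM→1:00 PM; 4 h 0 min − 75 min = 2 h 45 min
Total credited: 12 h 15 min.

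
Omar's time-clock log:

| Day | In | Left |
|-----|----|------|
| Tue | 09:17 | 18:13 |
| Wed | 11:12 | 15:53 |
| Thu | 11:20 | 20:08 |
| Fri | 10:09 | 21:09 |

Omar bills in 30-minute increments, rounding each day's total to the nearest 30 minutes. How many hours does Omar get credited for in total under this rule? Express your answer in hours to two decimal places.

33.50 hours

Tue: 09:17–18:13 = 8 h 56 min → rounds to 9 h 0 min
Wed: 11:12–15:53 = 4 h 41 min → rounds to 4 h 30 min
Thu: 11:20–20:08 = 8 h 48 min → rounds to 9 h 0 min
Fri: 10:09–21:09 = 11 h 0 min → rounds to 11 h 0 min
Total credited: 33 h 30 min.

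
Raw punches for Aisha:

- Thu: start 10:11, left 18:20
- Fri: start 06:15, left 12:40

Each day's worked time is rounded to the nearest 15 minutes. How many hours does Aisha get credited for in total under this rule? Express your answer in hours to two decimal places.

Thu: 10:11–18:20 = 8 h 9 min → rounds to 8 h 15 min
Fri: 06:15–12:40 = 6 h 25 min → rounds to 6 h 30 min
Total credited: 14 h 45 min.

14.75 hours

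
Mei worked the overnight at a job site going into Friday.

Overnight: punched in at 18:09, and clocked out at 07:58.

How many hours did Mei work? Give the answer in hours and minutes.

Overnight: 18:09 → midnight = 5 h 51 min; midnight → 07:58 = 7 h 58 min; span 13 h 49 min

13 h 49 min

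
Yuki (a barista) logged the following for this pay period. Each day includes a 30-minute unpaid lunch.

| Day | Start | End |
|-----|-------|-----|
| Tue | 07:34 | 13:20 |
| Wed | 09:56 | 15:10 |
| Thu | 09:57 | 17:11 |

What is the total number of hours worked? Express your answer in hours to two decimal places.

Tue: 07:34–13:20 = 5 h 46 min; less 30 min break → 5 h 16 min
Wed: 09:56–15:10 = 5 h 14 min; less 30 min break → 4 h 44 min
Thu: 09:57–17:11 = 7 h 14 min; less 30 min break → 6 h 44 min
Total: 5 h 16 min + 4 h 44 min + 6 h 44 min = 16 h 44 min.

16.73 hours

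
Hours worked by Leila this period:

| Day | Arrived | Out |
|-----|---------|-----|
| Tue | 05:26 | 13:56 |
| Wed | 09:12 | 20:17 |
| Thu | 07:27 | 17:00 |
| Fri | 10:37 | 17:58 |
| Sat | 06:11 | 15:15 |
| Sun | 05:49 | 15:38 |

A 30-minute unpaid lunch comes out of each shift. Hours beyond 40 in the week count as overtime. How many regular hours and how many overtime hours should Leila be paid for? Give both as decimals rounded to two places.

Regular 40.00 hours, overtime 12.37 hours

Tue: 05:26–13:56 = 8 h 30 min; less 30 min break → 8 h 0 min
Wed: 09:12–20:17 = 11 h 5 min; less 30 min break → 10 h 35 min
Thu: 07:27–17:00 = 9 h 33 min; less 30 min break → 9 h 3 min
Fri: 10:37–17:58 = 7 h 21 min; less 30 min break → 6 h 51 min
Sat: 06:11–15:15 = 9 h 4 min; less 30 min break → 8 h 34 min
Sun: 05:49–15:38 = 9 h 49 min; less 30 min break → 9 h 19 min
Total worked: 52 h 22 min = 52.37 h.
Threshold 40 h → overtime 12 h 22 min, regular 40 h 0 min.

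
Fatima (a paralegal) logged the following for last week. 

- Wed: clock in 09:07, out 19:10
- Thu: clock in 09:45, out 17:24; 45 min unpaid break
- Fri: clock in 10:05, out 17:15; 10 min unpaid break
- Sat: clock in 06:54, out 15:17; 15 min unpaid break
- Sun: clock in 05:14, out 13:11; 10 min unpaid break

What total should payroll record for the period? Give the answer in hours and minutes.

Wed: 09:07–19:10 = 10 h 3 min
Thu: 09:45–17:24 = 7 h 39 min; less 45 min break → 6 h 54 min
Fri: 10:05–17:15 = 7 h 10 min; less 10 min break → 7 h 0 min
Sat: 06:54–15:17 = 8 h 23 min; less 15 min break → 8 h 8 min
Sun: 05:14–13:11 = 7 h 57 min; less 10 min break → 7 h 47 min
Total: 10 h 3 min + 6 h 54 min + 7 h 0 min + 8 h 8 min + 7 h 47 min = 39 h 52 min.

39 h 52 min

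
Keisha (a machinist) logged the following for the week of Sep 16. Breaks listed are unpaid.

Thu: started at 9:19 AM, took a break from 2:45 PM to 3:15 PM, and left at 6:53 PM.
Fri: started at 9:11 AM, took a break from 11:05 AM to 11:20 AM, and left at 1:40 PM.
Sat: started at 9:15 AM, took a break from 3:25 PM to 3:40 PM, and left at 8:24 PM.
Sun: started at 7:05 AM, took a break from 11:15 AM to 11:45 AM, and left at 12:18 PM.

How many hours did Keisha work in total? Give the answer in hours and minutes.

Thu: 9:19 AM–6:53 PM = 9 h 34 min; less 30 min break → 9 h 4 min
Fri: 9:11 AM–1:40 PM = 4 h 29 min; less 15 min break → 4 h 14 min
Sat: 9:15 AM–8:24 PM = 11 h 9 min; less 15 min break → 10 h 54 min
Sun: 7:05 AM–12:18 PM = 5 h 13 min; less 30 min break → 4 h 43 min
Total: 9 h 4 min + 4 h 14 min + 10 h 54 min + 4 h 43 min = 28 h 55 min.

28 h 55 min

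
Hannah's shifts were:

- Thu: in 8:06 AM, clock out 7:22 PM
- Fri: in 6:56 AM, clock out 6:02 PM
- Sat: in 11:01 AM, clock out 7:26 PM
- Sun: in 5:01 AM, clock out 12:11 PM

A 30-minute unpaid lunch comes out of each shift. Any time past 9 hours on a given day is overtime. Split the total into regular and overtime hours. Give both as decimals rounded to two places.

Regular 32.58 hours, overtime 3.37 hours

Thu: 8:06 AM–7:22 PM = 11 h 16 min; less 30 min break → 10 h 46 min
Fri: 6:56 AM–6:02 PM = 11 h 6 min; less 30 min break → 10 h 36 min
Sat: 11:01 AM–7:26 PM = 8 h 25 min; less 30 min break → 7 h 55 min
Sun: 5:01 AM–12:11 PM = 7 h 10 min; less 30 min break → 6 h 40 min
Thu reg 9 h 0 min / OT 1 h 46 min; Fri reg 9 h 0 min / OT 1 h 36 min; Sat reg 7 h 55 min / OT 0 h 0 min; Sun reg 6 h 40 min / OT 0 h 0 min.
Totals: regular 32 h 35 min, overtime 3 h 22 min.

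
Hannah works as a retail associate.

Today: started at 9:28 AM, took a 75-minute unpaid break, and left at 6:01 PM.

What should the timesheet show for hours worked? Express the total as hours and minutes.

7 h 18 min

Today: 9:28 AM–6:01 PM = 8 h 33 min; less 75 min break → 7 h 18 min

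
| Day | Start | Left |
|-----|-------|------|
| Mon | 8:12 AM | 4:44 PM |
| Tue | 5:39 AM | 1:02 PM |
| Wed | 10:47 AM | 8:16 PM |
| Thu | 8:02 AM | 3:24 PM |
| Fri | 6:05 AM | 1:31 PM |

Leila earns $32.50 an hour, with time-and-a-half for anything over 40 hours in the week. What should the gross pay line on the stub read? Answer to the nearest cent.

$1309.75

Mon: 8:12 AM–4:44 PM = 8 h 32 min
Tue: 5:39 AM–1:02 PM = 7 h 23 min
Wed: 10:47 AM–8:16 PM = 9 h 29 min
Thu: 8:02 AM–3:24 PM = 7 h 22 min
Fri: 6:05 AM–1:31 PM = 7 h 26 min
Total worked: 40 h 12 min = 2412 min.
Regular 40 h 0 min = 2400 min at $32.50/h; overtime 0 h 12 min = 12 min at $48.75/h.
Pay = (2400 × $32.50 + 12 × $48.75) ÷ 60 = $1309.75.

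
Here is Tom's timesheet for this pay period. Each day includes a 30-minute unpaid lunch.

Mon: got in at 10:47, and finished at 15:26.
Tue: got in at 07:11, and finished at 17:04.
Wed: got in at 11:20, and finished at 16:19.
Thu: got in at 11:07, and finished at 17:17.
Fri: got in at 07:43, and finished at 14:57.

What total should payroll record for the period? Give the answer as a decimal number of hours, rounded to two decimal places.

Mon: 10:47–15:26 = 4 h 39 min; less 30 min break → 4 h 9 min
Tue: 07:11–17:04 = 9 h 53 min; less 30 min break → 9 h 23 min
Wed: 11:20–16:19 = 4 h 59 min; less 30 min break → 4 h 29 min
Thu: 11:07–17:17 = 6 h 10 min; less 30 min break → 5 h 40 min
Fri: 07:43–14:57 = 7 h 14 min; less 30 min break → 6 h 44 min
Total: 4 h 9 min + 9 h 23 min + 4 h 29 min + 5 h 40 min + 6 h 44 min = 30 h 25 min.

30.42 hours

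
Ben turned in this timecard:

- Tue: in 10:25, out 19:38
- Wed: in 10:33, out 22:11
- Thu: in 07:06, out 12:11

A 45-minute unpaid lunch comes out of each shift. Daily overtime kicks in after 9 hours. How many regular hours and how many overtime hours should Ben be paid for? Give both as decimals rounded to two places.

Regular 21.80 hours, overtime 1.88 hours

Tue: 10:25–19:38 = 9 h 13 min; less 45 min break → 8 h 28 min
Wed: 10:33–22:11 = 11 h 38 min; less 45 min break → 10 h 53 min
Thu: 07:06–12:11 = 5 h 5 min; less 45 min break → 4 h 20 min
Tue reg 8 h 28 min / OT 0 h 0 min; Wed reg 9 h 0 min / OT 1 h 53 min; Thu reg 4 h 20 min / OT 0 h 0 min.
Totals: regular 21 h 48 min, overtime 1 h 53 min.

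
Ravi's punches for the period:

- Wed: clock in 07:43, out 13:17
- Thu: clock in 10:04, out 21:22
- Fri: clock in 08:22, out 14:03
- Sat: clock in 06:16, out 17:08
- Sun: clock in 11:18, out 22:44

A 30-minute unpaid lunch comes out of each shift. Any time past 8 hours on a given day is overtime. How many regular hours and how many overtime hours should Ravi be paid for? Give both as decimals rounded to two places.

Wed: 07:43–13:17 = 5 h 34 min; less 30 min break → 5 h 4 min
Thu: 10:04–21:22 = 11 h 18 min; less 30 min break → 10 h 48 min
Fri: 08:22–14:03 = 5 h 41 min; less 30 min break → 5 h 11 min
Sat: 06:16–17:08 = 10 h 52 min; less 30 min break → 10 h 22 min
Sun: 11:18–22:44 = 11 h 26 min; less 30 min break → 10 h 56 min
Wed reg 5 h 4 min / OT 0 h 0 min; Thu reg 8 h 0 min / OT 2 h 48 min; Fri reg 5 h 11 min / OT 0 h 0 min; Sat reg 8 h 0 min / OT 2 h 22 min; Sun reg 8 h 0 min / OT 2 h 56 min.
Totals: regular 34 h 15 min, overtime 8 h 6 min.

Regular 34.25 hours, overtime 8.10 hours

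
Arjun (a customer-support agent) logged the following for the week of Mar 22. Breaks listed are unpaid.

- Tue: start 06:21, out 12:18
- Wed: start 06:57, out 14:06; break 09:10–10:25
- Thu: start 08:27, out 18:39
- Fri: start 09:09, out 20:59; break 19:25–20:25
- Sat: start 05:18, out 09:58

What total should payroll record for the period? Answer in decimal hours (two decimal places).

37.55 hours

Tue: 06:21–12:18 = 5 h 57 min
Wed: 06:57–14:06 = 7 h 9 min; less 75 min break → 5 h 54 min
Thu: 08:27–18:39 = 10 h 12 min
Fri: 09:09–20:59 = 11 h 50 min; less 60 min break → 10 h 50 min
Sat: 05:18–09:58 = 4 h 40 min
Total: 5 h 57 min + 5 h 54 min + 10 h 12 min + 10 h 50 min + 4 h 40 min = 37 h 33 min.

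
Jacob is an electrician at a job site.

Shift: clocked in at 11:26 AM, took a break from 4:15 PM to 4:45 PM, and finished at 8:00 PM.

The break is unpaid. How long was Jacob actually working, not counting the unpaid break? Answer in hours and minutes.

8 h 4 min

Shift: 11:26 AM–8:00 PM = 8 h 34 min; less 30 min break → 8 h 4 min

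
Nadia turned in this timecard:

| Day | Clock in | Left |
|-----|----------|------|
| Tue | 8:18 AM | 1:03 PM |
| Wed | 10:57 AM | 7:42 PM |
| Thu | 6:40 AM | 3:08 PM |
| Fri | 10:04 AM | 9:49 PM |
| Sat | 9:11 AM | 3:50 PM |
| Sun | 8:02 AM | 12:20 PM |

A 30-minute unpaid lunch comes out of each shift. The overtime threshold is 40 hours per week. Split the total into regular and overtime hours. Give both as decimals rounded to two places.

Regular 40.00 hours, overtime 1.67 hours

Tue: 8:18 AM–1:03 PM = 4 h 45 min; less 30 min break → 4 h 15 min
Wed: 10:57 AM–7:42 PM = 8 h 45 min; less 30 min break → 8 h 15 min
Thu: 6:40 AM–3:08 PM = 8 h 28 min; less 30 min break → 7 h 58 min
Fri: 10:04 AM–9:49 PM = 11 h 45 min; less 30 min break → 11 h 15 min
Sat: 9:11 AM–3:50 PM = 6 h 39 min; less 30 min break → 6 h 9 min
Sun: 8:02 AM–12:20 PM = 4 h 18 min; less 30 min break → 3 h 48 min
Total worked: 41 h 40 min = 41.67 h.
Threshold 40 h → overtime 1 h 40 min, regular 40 h 0 min.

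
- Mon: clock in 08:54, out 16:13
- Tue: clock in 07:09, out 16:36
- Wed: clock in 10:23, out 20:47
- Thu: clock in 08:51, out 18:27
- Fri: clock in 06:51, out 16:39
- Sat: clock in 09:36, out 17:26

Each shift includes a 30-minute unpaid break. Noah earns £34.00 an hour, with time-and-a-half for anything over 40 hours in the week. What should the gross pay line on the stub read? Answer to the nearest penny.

£1941.40

Mon: 08:54–16:13 = 7 h 19 min; less 30 min break → 6 h 49 min
Tue: 07:09–16:36 = 9 h 27 min; less 30 min break → 8 h 57 min
Wed: 10:23–20:47 = 10 h 24 min; less 30 min break → 9 h 54 min
Thu: 08:51–18:27 = 9 h 36 min; less 30 min break → 9 h 6 min
Fri: 06:51–16:39 = 9 h 48 min; less 30 min break → 9 h 18 min
Sat: 09:36–17:26 = 7 h 50 min; less 30 min break → 7 h 20 min
Total worked: 51 h 24 min = 3084 min.
Regular 40 h 0 min = 2400 min at £34.00/h; overtime 11 h 24 min = 684 min at £51.00/h.
Pay = (2400 × £34.00 + 684 × £51.00) ÷ 60 = £1941.40.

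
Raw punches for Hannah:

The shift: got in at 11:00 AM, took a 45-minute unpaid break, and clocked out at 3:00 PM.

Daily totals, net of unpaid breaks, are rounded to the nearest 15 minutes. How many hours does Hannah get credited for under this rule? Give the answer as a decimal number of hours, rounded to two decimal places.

3.25 hours

The shift: 11:00 AM–3:00 PM = 4 h 0 min − 45 min = 3 h 15 min → rounds to 3 h 15 min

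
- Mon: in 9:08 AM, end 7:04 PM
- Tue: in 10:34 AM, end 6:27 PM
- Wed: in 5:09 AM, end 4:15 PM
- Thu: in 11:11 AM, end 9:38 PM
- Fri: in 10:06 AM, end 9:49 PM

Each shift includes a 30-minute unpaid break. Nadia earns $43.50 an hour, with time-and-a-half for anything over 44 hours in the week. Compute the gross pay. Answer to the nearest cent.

$2213.06

Mon: 9:08 AM–7:04 PM = 9 h 56 min; less 30 min break → 9 h 26 min
Tue: 10:34 AM–6:27 PM = 7 h 53 min; less 30 min break → 7 h 23 min
Wed: 5:09 AM–4:15 PM = 11 h 6 min; less 30 min break → 10 h 36 min
Thu: 11:11 AM–9:38 PM = 10 h 27 min; less 30 min break → 9 h 57 min
Fri: 10:06 AM–9:49 PM = 11 h 43 min; less 30 min break → 11 h 13 min
Total worked: 48 h 35 min = 2915 min.
Regular 44 h 0 min = 2640 min at $43.50/h; overtime 4 h 35 min = 275 min at $65.25/h.
Pay = (2640 × $43.50 + 275 × $65.25) ÷ 60 = $2213.06.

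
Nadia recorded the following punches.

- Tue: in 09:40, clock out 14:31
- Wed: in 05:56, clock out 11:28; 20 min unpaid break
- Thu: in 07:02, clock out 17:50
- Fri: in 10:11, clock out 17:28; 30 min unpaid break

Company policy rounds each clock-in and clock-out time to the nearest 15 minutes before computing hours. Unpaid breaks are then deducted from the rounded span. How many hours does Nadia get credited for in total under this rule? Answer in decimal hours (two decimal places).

Tue: in 09:40→09:45, out 14:31→14:30; 4 h 45 min
Wed: in 05:56→06:00, out 11:28→11:30; 5 h 30 min − 20 min = 5 h 10 min
Thu: in 07:02→07:00, out 17:50→17:45; 10 h 45 min
Fri: in 10:11→10:15, out 17:28→17:30; 7 h 15 min − 30 min = 6 h 45 min
Total credited: 27 h 25 min.

27.42 hours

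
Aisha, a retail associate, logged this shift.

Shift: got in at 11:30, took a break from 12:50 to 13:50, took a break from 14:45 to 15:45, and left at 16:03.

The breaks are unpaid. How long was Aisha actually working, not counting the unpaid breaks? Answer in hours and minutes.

2 h 33 min

Shift: 11:30–16:03 = 4 h 33 min; less 120 min break → 2 h 33 min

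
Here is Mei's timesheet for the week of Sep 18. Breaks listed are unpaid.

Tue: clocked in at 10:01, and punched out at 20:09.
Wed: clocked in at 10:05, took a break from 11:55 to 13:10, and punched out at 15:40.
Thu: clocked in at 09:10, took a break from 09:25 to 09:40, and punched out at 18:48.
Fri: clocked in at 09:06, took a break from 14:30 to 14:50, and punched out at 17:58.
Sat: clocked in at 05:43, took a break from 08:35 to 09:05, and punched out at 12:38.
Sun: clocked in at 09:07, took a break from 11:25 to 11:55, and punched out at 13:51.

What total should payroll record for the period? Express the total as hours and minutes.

Tue: 10:01–20:09 = 10 h 8 min
Wed: 10:05–15:40 = 5 h 35 min; less 75 min break → 4 h 20 min
Thu: 09:10–18:48 = 9 h 38 min; less 15 min break → 9 h 23 min
Fri: 09:06–17:58 = 8 h 52 min; less 20 min break → 8 h 32 min
Sat: 05:43–12:38 = 6 h 55 min; less 30 min break → 6 h 25 min
Sun: 09:07–13:51 = 4 h 44 min; less 30 min break → 4 h 14 min
Total: 10 h 8 min + 4 h 20 min + 9 h 23 min + 8 h 32 min + 6 h 25 min + 4 h 14 min = 43 h 2 min.

43 h 2 min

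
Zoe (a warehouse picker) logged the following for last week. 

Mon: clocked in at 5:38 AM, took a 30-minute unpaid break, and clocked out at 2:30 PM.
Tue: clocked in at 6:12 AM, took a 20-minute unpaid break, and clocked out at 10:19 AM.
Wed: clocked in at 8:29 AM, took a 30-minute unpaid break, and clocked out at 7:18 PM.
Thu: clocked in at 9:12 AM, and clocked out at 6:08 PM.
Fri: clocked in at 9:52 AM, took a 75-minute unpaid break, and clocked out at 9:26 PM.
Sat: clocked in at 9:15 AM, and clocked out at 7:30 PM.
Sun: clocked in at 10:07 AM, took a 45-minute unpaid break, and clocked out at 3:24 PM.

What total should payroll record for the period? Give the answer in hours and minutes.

56 h 30 min

Mon: 5:38 AM–2:30 PM = 8 h 52 min; less 30 min break → 8 h 22 min
Tue: 6:12 AM–10:19 AM = 4 h 7 min; less 20 min break → 3 h 47 min
Wed: 8:29 AM–7:18 PM = 10 h 49 min; less 30 min break → 10 h 19 min
Thu: 9:12 AM–6:08 PM = 8 h 56 min
Fri: 9:52 AM–9:26 PM = 11 h 34 min; less 75 min break → 10 h 19 min
Sat: 9:15 AM–7:30 PM = 10 h 15 min
Sun: 10:07 AM–3:24 PM = 5 h 17 min; less 45 min break → 4 h 32 min
Total: 8 h 22 min + 3 h 47 min + 10 h 19 min + 8 h 56 min + 10 h 19 min + 10 h 15 min + 4 h 32 min = 56 h 30 min.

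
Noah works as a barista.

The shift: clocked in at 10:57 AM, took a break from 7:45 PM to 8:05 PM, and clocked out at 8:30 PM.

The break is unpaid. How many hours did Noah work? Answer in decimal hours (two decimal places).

The shift: 10:57 AM–8:30 PM = 9 h 33 min; less 20 min break → 9 h 13 min

9.22 hours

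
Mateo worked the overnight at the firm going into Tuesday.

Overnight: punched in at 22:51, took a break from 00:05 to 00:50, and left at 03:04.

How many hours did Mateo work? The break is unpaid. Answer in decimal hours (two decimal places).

3.47 hours

Overnight: 22:51 → midnight = 1 h 9 min; midnight → 03:04 = 3 h 4 min; span 4 h 13 min; less 45 min break → 3 h 28 min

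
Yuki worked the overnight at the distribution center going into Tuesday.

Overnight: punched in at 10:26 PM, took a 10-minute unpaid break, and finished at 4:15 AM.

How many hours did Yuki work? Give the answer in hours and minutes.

Overnight: 10:26 PM → midnight = 1 h 34 min; midnight → 4:15 AM = 4 h 15 min; span 5 h 49 min; less 10 min break → 5 h 39 min

5 h 39 min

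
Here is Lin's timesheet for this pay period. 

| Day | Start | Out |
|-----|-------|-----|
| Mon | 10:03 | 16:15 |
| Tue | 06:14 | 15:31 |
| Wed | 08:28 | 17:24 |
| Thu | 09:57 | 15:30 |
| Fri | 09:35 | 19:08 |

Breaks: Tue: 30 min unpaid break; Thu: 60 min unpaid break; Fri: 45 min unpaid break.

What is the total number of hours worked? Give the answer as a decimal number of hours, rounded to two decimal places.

Mon: 10:03–16:15 = 6 h 12 min
Tue: 06:14–15:31 = 9 h 17 min; less 30 min break → 8 h 47 min
Wed: 08:28–17:24 = 8 h 56 min
Thu: 09:57–15:30 = 5 h 33 min; less 60 min break → 4 h 33 min
Fri: 09:35–19:08 = 9 h 33 min; less 45 min break → 8 h 48 min
Total: 6 h 12 min + 8 h 47 min + 8 h 56 min + 4 h 33 min + 8 h 48 min = 37 h 16 min.

37.27 hours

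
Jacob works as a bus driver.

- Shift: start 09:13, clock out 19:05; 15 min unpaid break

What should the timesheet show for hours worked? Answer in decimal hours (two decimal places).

9.62 hours

Shift: 09:13–19:05 = 9 h 52 min; less 15 min break → 9 h 37 min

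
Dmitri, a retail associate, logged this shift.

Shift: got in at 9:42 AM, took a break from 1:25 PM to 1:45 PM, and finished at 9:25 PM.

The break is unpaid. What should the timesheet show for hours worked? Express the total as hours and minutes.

11 h 23 min

Shift: 9:42 AM–9:25 PM = 11 h 43 min; less 20 min break → 11 h 23 min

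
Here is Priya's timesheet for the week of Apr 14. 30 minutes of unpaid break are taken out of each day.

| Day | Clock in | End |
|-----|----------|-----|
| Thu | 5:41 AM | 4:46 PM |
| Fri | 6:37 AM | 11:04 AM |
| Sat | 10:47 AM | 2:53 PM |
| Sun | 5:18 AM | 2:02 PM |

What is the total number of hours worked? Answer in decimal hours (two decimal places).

Thu: 5:41 AM–4:46 PM = 11 h 5 min; less 30 min break → 10 h 35 min
Fri: 6:37 AM–11:04 AM = 4 h 27 min; less 30 min break → 3 h 57 min
Sat: 10:47 AM–2:53 PM = 4 h 6 min; less 30 min break → 3 h 36 min
Sun: 5:18 AM–2:02 PM = 8 h 44 min; less 30 min break → 8 h 14 min
Total: 10 h 35 min + 3 h 57 min + 3 h 36 min + 8 h 14 min = 26 h 22 min.

26.37 hours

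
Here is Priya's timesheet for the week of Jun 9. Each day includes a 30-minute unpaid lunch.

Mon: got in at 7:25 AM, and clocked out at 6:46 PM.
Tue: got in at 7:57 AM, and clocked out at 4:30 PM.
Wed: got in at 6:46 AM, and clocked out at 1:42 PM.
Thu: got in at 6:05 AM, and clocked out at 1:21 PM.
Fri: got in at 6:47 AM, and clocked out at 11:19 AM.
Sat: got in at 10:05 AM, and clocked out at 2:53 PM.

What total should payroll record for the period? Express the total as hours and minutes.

40 h 26 min

Mon: 7:25 AM–6:46 PM = 11 h 21 min; less 30 min break → 10 h 51 min
Tue: 7:57 AM–4:30 PM = 8 h 33 min; less 30 min break → 8 h 3 min
Wed: 6:46 AM–1:42 PM = 6 h 56 min; less 30 min break → 6 h 26 min
Thu: 6:05 AM–1:21 PM = 7 h 16 min; less 30 min break → 6 h 46 min
Fri: 6:47 AM–11:19 AM = 4 h 32 min; less 30 min break → 4 h 2 min
Sat: 10:05 AM–2:53 PM = 4 h 48 min; less 30 min break → 4 h 18 min
Total: 10 h 51 min + 8 h 3 min + 6 h 26 min + 6 h 46 min + 4 h 2 min + 4 h 18 min = 40 h 26 min.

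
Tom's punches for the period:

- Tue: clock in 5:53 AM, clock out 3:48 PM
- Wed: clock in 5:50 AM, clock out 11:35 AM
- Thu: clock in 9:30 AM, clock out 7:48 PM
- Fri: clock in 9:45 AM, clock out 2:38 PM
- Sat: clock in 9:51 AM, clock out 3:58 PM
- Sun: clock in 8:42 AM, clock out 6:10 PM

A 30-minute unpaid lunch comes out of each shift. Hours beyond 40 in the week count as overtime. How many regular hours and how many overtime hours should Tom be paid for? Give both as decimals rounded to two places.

Tue: 5:53 AM–3:48 PM = 9 h 55 min; less 30 min break → 9 h 25 min
Wed: 5:50 AM–11:35 AM = 5 h 45 min; less 30 min break → 5 h 15 min
Thu: 9:30 AM–7:48 PM = 10 h 18 min; less 30 min break → 9 h 48 min
Fri: 9:45 AM–2:38 PM = 4 h 53 min; less 30 min break → 4 h 23 min
Sat: 9:51 AM–3:58 PM = 6 h 7 min; less 30 min break → 5 h 37 min
Sun: 8:42 AM–6:10 PM = 9 h 28 min; less 30 min break → 8 h 58 min
Total worked: 43 h 26 min = 43.43 h.
Threshold 40 h → overtime 3 h 26 min, regular 40 h 0 min.

Regular 40.00 hours, overtime 3.43 hours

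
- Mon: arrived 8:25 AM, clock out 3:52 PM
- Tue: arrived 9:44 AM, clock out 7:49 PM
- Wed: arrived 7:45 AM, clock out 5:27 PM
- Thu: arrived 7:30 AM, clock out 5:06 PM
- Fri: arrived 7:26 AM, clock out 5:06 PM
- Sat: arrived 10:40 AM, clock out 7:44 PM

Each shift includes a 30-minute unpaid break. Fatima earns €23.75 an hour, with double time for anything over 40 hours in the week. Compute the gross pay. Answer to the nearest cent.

Mon: 8:25 AM–3:52 PM = 7 h 27 min; less 30 min break → 6 h 57 min
Tue: 9:44 AM–7:49 PM = 10 h 5 min; less 30 min break → 9 h 35 min
Wed: 7:45 AM–5:27 PM = 9 h 42 min; less 30 min break → 9 h 12 min
Thu: 7:30 AM–5:06 PM = 9 h 36 min; less 30 min break → 9 h 6 min
Fri: 7:26 AM–5:06 PM = 9 h 40 min; less 30 min break → 9 h 10 min
Sat: 10:40 AM–7:44 PM = 9 h 4 min; less 30 min break → 8 h 34 min
Total worked: 52 h 34 min = 3154 min.
Regular 40 h 0 min = 2400 min at €23.75/h; overtime 12 h 34 min = 754 min at €47.50/h.
Pay = (2400 × €23.75 + 754 × €47.50) ÷ 60 = €1546.92.

€1546.92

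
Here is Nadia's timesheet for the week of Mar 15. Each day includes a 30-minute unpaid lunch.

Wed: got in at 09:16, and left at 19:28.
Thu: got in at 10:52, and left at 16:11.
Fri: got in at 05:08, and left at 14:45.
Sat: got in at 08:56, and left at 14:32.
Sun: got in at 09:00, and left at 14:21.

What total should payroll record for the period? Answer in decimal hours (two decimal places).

Wed: 09:16–19:28 = 10 h 12 min; less 30 min break → 9 h 42 min
Thu: 10:52–16:11 = 5 h 19 min; less 30 min break → 4 h 49 min
Fri: 05:08–14:45 = 9 h 37 min; less 30 min break → 9 h 7 min
Sat: 08:56–14:32 = 5 h 36 min; less 30 min break → 5 h 6 min
Sun: 09:00–14:21 = 5 h 21 min; less 30 min break → 4 h 51 min
Total: 9 h 42 min + 4 h 49 min + 9 h 7 min + 5 h 6 min + 4 h 51 min = 33 h 35 min.

33.58 hours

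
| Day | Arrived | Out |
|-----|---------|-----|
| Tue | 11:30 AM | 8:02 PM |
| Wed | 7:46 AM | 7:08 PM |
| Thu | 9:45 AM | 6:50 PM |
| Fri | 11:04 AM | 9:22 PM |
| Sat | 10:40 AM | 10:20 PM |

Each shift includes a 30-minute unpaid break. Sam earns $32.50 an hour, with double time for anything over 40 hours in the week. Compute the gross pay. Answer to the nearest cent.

$1849.25

Tue: 11:30 AM–8:02 PM = 8 h 32 min; less 30 min break → 8 h 2 min
Wed: 7:46 AM–7:08 PM = 11 h 22 min; less 30 min break → 10 h 52 min
Thu: 9:45 AM–6:50 PM = 9 h 5 min; less 30 min break → 8 h 35 min
Fri: 11:04 AM–9:22 PM = 10 h 18 min; less 30 min break → 9 h 48 min
Sat: 10:40 AM–10:20 PM = 11 h 40 min; less 30 min break → 11 h 10 min
Total worked: 48 h 27 min = 2907 min.
Regular 40 h 0 min = 2400 min at $32.50/h; overtime 8 h 27 min = 507 min at $65.00/h.
Pay = (2400 × $32.50 + 507 × $65.00) ÷ 60 = $1849.25.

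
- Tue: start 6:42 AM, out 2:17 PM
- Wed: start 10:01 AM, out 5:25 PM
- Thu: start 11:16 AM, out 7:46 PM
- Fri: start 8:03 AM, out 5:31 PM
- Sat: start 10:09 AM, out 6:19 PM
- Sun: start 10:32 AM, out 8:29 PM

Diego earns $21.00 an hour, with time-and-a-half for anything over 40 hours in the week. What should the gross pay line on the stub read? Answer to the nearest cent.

$1188.60

Tue: 6:42 AM–2:17 PM = 7 h 35 min
Wed: 10:01 AM–5:25 PM = 7 h 24 min
Thu: 11:16 AM–7:46 PM = 8 h 30 min
Fri: 8:03 AM–5:31 PM = 9 h 28 min
Sat: 10:09 AM–6:19 PM = 8 h 10 min
Sun: 10:32 AM–8:29 PM = 9 h 57 min
Total worked: 51 h 4 min = 3064 min.
Regular 40 h 0 min = 2400 min at $21.00/h; overtime 11 h 4 min = 664 min at $31.50/h.
Pay = (2400 × $21.00 + 664 × $31.50) ÷ 60 = $1188.60.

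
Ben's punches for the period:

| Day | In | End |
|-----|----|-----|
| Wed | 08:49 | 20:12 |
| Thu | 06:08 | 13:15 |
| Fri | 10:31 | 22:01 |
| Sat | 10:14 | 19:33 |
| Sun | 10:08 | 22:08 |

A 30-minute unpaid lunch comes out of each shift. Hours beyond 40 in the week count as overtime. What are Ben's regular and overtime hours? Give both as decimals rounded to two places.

Regular 40.00 hours, overtime 8.82 hours

Wed: 08:49–20:12 = 11 h 23 min; less 30 min break → 10 h 53 min
Thu: 06:08–13:15 = 7 h 7 min; less 30 min break → 6 h 37 min
Fri: 10:31–22:01 = 11 h 30 min; less 30 min break → 11 h 0 min
Sat: 10:14–19:33 = 9 h 19 min; less 30 min break → 8 h 49 min
Sun: 10:08–22:08 = 12 h 0 min; less 30 min break → 11 h 30 min
Total worked: 48 h 49 min = 48.82 h.
Threshold 40 h → overtime 8 h 49 min, regular 40 h 0 min.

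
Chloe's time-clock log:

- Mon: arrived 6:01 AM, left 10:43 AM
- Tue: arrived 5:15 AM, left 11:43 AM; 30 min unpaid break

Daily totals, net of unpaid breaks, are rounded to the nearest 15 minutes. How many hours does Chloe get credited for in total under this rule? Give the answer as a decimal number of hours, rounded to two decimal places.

Mon: 6:01 AM–10:43 AM = 4 h 42 min → rounds to 4 h 45 min
Tue: 5:15 AM–11:43 AM = 6 h 28 min − 30 min = 5 h 58 min → rounds to 6 h 0 min
Total credited: 10 h 45 min.

10.75 hours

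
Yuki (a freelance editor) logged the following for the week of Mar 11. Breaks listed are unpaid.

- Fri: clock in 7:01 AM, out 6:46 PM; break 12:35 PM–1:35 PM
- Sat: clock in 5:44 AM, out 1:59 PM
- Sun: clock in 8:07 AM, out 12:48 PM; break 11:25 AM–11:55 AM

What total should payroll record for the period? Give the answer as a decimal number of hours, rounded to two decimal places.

Fri: 7:01 AM–6:46 PM = 11 h 45 min; less 60 min break → 10 h 45 min
Sat: 5:44 AM–1:59 PM = 8 h 15 min
Sun: 8:07 AM–12:48 PM = 4 h 41 min; less 30 min break → 4 h 11 min
Total: 10 h 45 min + 8 h 15 min + 4 h 11 min = 23 h 11 min.

23.18 hours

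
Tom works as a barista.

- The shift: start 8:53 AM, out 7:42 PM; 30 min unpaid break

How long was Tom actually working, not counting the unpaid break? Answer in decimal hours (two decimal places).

10.32 hours

The shift: 8:53 AM–7:42 PM = 10 h 49 min; less 30 min break → 10 h 19 min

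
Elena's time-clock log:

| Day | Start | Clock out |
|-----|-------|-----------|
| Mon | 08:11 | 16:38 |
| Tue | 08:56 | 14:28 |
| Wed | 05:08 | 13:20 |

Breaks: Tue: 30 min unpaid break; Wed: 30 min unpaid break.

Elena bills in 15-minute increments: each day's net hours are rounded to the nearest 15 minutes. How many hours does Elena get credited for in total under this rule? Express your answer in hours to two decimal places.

Mon: 08:11–16:38 = 8 h 27 min → rounds to 8 h 30 min
Tue: 08:56–14:28 = 5 h 32 min − 30 min = 5 h 2 min → rounds to 5 h 0 min
Wed: 05:08–13:20 = 8 h 12 min − 30 min = 7 h 42 min → rounds to 7 h 45 min
Total credited: 21 h 15 min.

21.25 hours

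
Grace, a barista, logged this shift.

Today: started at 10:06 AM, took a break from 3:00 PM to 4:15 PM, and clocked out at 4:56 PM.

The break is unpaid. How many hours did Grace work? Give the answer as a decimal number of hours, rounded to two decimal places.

Today: 10:06 AM–4:56 PM = 6 h 50 min; less 75 min break → 5 h 35 min

5.58 hours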